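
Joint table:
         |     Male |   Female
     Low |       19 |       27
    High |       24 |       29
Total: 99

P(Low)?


P(Low) = (19+27)/99 = 46/99

P(Low) = 46/99 ≈ 46.46%


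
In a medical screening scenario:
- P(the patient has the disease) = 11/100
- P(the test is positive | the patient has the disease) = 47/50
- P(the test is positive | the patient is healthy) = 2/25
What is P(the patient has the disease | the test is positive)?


Using Bayes' theorem:
P(A|B) = P(B|A)·P(A) / P(B)

P(the test is positive) = 47/50 × 11/100 + 2/25 × 89/100
= 517/5000 + 89/1250 = 873/5000

P(the patient has the disease|the test is positive) = (517/5000) / (873/5000) = 517/873

P(the patient has the disease|the test is positive) = 517/873 ≈ 59.22%


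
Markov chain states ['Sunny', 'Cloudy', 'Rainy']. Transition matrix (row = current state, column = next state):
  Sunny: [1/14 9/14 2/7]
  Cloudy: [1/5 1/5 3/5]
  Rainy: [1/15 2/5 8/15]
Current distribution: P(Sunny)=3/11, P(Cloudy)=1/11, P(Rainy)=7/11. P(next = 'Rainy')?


P(next=Rainy) = Σᵢ P(now=i)×P(i→Rainy)
= 3/11×2/7 + 1/11×3/5 + 7/11×8/15
= 6/77 + 3/55 + 56/165 = 109/231

P = 109/231 ≈ 0.4719


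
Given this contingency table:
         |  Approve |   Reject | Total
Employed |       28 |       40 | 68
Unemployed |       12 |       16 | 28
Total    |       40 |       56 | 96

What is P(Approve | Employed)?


P(Approve | Employed) = 28/(28+40) = 28/68 = 7/17

P(Approve|Employed) = 7/17 ≈ 41.18%


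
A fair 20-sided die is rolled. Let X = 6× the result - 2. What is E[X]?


E[die] = (1+20)/2 = 21/2
E[X] = 6×21/2 - 2 = 61

E[X] = 61


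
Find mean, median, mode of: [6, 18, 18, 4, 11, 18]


Sorted: [4, 6, 11, 18, 18, 18]
Mean = 75/6 = 25/2
Median = 29/2
Freq: {6: 1, 18: 3, 4: 1, 11: 1}
Mode: [18]

Mean=25/2, Median=29/2, Mode=18


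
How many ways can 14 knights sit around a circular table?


Circular arrangements of 14 distinct objects: fix one position to break rotational symmetry.
(n-1)! = 13! = 6227020800

6227020800


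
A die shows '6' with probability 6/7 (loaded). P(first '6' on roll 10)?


Geometric: P(X=10) = (1-p)^(k-1)×p = (1/7)^9×6/7 = 6/282475249

P(X=10) = 6/282475249 ≈ 0.00%


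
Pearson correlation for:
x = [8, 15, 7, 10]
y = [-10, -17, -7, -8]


n=4, Σx=40, Σy=-42, Σxy=-464, Σx²=438, Σy²=502
r = (4×(-464) - 40×(-42))/√((4×438 - 40²)(4×502 - (-42)²))
= -176/√(152×244) = -176/√37088 ≈ -176/192.5824 ≈ -0.9139

r ≈ -0.9139


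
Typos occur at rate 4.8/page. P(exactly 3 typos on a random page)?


Poisson(λ=4.8): P(X=3) = e^(-λ)×λ^k/k!
= e^(-4.8) × 4.8^3 / 3!
≈ 0.008229747049 × 110.592 / 6 ≈ 0.151691

P(X=3) ≈ 0.151691 ≈ 15.17%


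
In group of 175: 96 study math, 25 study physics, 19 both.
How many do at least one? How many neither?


|A∪B| = 96+25-19 = 102
Neither = 175-102 = 73

At least one: 102; Neither: 73


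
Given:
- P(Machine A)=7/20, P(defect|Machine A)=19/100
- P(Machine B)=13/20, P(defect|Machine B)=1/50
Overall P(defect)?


P(B) = Σ P(B|Aᵢ)×P(Aᵢ)
  19/100×7/20 = 133/2000
  1/50×13/20 = 13/1000
Sum = 159/2000

P(defect) = 159/2000 ≈ 7.95%


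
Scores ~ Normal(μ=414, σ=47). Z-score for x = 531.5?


z = (x - μ)/σ = (531.5 - 414)/47 = 2.5

z = 2.5


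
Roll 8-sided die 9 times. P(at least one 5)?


P(no 5)^9 = (7/8)^9 = 40353607/134217728
P(≥1) = 1 - 40353607/134217728 = 93864121/134217728

P = 93864121/134217728 ≈ 69.93%


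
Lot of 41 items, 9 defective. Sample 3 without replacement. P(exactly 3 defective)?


Hypergeometric: C(9,3)×C(32,0)/C(41,3)
= 84×1/10660 = 21/2665

P(X=3) = 21/2665 ≈ 0.79%


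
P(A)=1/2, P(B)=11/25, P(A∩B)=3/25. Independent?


P(A)×P(B) = 11/50
P(A∩B) = 3/25
Not equal → NOT independent

No, not independent


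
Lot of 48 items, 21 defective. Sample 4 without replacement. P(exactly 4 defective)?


Hypergeometric: C(21,4)×C(27,0)/C(48,4)
= 5985×1/194580 = 133/4324

P(X=4) = 133/4324 ≈ 3.08%


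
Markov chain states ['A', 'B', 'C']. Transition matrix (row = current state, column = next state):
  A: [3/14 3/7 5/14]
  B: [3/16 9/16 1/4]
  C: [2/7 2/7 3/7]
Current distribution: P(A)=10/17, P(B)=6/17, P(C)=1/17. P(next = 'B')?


P(next=B) = Σᵢ P(now=i)×P(i→B)
= 10/17×3/7 + 6/17×9/16 + 1/17×2/7
= 30/119 + 27/136 + 2/119 = 445/952

P = 445/952 ≈ 0.4674


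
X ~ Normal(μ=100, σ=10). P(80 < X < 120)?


z₁=(80-100)/10=-2.0, z₂=(120-100)/10=2.0
P = Φ(2.0) - Φ(-2.0) = 0.977250 - 0.022750 = 0.954500 ≈ 0.9545

P(80 < X < 120) ≈ 0.9545


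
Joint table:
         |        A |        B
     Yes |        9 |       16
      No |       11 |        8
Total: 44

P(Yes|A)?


P(Yes|A) = 9/(9+11) = 9/20

P = 9/20 ≈ 45.00%


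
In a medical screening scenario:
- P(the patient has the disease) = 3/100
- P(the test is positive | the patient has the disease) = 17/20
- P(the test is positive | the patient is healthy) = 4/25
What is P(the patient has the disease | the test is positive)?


Using Bayes' theorem:
P(A|B) = P(B|A)·P(A) / P(B)

P(the test is positive) = 17/20 × 3/100 + 4/25 × 97/100
= 51/2000 + 97/625 = 1807/10000

P(the patient has the disease|the test is positive) = (51/2000) / (1807/10000) = 255/1807

P(the patient has the disease|the test is positive) = 255/1807 ≈ 14.11%


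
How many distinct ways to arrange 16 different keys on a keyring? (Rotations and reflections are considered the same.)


Free circular arrangements: rotations and reflections both identified.
(n-1)!/2 = 15!/2 = 1307674368000/2 = 653837184000

653837184000


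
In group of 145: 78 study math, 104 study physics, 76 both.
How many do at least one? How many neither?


|A∪B| = 78+104-76 = 106
Neither = 145-106 = 39

At least one: 106; Neither: 39


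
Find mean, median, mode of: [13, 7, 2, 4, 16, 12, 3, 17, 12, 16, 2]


Sorted: [2, 2, 3, 4, 7, 12, 12, 13, 16, 16, 17]
Mean = 104/11
Median = 12
Freq: {13: 1, 7: 1, 2: 2, 4: 1, 16: 2, 12: 2, 3: 1, 17: 1}
Mode: [2, 12, 16]

Mean=104/11, Median=12, Mode=[2, 12, 16]


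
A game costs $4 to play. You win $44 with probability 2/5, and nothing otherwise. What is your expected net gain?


E[gain] = (44-4)×2/5 + (-4)×3/5
= 16 - 12/5 = 68/5

Expected net gain = $68/5 ≈ $13.60


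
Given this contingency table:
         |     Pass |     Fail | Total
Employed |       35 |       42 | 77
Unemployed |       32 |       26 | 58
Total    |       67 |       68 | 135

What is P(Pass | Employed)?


P(Pass | Employed) = 35/(35+42) = 35/77 = 5/11

P(Pass|Employed) = 5/11 ≈ 45.45%


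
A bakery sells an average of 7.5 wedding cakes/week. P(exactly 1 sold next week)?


Poisson(λ=7.5): P(X=1) = e^(-λ)×λ^k/k!
= e^(-7.5) × 7.5^1 / 1!
≈ 0.0005530843701 × 7.5 / 1 ≈ 0.004148

P(X=1) ≈ 0.004148 ≈ 0.41%


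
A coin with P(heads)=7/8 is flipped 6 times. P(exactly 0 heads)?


Binomial: P(X=0) = C(6,0)×p^0×(1-p)^6
= 1 × 1 × 1/262144 = 1/262144

P(X=0) = 1/262144 ≈ 0.00%


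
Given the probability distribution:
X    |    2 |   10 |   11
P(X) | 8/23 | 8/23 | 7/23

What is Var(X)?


E[X] = 173/23
E[X²] = 73
Var(X) = E[X²] - (E[X])² = 73 - 29929/529 = 8688/529

Var(X) = 8688/529 ≈ 16.4234


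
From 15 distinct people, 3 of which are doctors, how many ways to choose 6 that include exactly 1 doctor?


Choose 1 of the 3 doctors and 5 of the other 12 people:
C(3,1)×C(12,5) = 3×792 = 2376

2376


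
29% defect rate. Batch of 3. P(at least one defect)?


P(all good) = (71/100)^3 = 357911/1000000
P(≥1 defect) = 642089/1000000

P = 642089/1000000 ≈ 64.21%


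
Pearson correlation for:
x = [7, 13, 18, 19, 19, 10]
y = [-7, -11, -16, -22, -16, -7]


n=6, Σx=86, Σy=-79, Σxy=-1272, Σx²=1364, Σy²=1215
r = (6×(-1272) - 86×(-79))/√((6×1364 - 86²)(6×1215 - (-79)²))
= -838/√(788×1049) = -838/√826612 ≈ -838/909.1820 ≈ -0.9217

r ≈ -0.9217


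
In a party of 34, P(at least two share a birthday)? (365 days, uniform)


P(all different) = Π(365-i)/365 for i=0..33
= 0.204683
P(match) = 1 - 0.204683 = 0.795317

P ≈ 0.7953 ≈ 79.53%


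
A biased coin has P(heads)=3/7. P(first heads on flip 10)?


Geometric: P(X=10) = (1-p)^(k-1)×p = (4/7)^9×3/7 = 786432/282475249

P(X=10) = 786432/282475249 ≈ 0.28%


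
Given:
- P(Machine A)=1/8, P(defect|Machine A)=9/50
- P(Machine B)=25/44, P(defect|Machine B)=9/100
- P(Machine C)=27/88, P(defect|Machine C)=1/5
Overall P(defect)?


P(B) = Σ P(B|Aᵢ)×P(Aᵢ)
  9/50×1/8 = 9/400
  9/100×25/44 = 9/176
  1/5×27/88 = 27/440
Sum = 27/200

P(defect) = 27/200 ≈ 13.50%


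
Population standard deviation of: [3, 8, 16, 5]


Mean = 32/4 = 8
  (3-8)²=25
  (8-8)²=0
  (16-8)²=64
  (5-8)²=9
Σ(x-μ)² = 98
σ² = 98/4 = 49/2

σ = √(49/2) ≈ 4.9497


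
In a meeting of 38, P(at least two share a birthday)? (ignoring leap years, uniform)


P(all different) = Π(365-i)/365 for i=0..37
= 0.135932
P(match) = 1 - 0.135932 = 0.864068

P ≈ 0.8641 ≈ 86.41%


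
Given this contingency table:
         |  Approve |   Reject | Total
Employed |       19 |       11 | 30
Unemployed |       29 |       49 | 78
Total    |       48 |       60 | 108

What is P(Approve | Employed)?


P(Approve | Employed) = 19/(19+11) = 19/30

P(Approve|Employed) = 19/30 ≈ 63.33%


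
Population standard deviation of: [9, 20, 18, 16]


Mean = 63/4
  (9-63/4)²=729/16
  (20-63/4)²=289/16
  (18-63/4)²=81/16
  (16-63/4)²=1/16
Σ(x-μ)² = 275/4
σ² = (275/4)/4 = 275/16

σ = √(275/16) ≈ 4.1458


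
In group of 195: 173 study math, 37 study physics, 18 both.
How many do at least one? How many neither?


|A∪B| = 173+37-18 = 192
Neither = 195-192 = 3

At least one: 192; Neither: 3


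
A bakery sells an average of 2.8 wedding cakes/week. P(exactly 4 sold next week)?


Poisson(λ=2.8): P(X=4) = e^(-λ)×λ^k/k!
= e^(-2.8) × 2.8^4 / 4!
≈ 0.06081006263 × 61.4656 / 24 ≈ 0.155739

P(X=4) ≈ 0.155739 ≈ 15.57%


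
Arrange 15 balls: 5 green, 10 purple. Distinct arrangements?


15!/(5!×10!) = 3003

3003


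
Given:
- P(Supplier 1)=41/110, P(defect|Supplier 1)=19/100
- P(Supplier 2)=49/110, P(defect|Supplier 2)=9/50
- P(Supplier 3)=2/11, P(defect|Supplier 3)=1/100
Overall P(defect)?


P(B) = Σ P(B|Aᵢ)×P(Aᵢ)
  19/100×41/110 = 779/11000
  9/50×49/110 = 441/5500
  1/100×2/11 = 1/550
Sum = 1681/11000

P(defect) = 1681/11000 ≈ 15.28%


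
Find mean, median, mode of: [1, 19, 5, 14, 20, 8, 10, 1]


Sorted: [1, 1, 5, 8, 10, 14, 19, 20]
Mean = 78/8 = 39/4
Median = 9
Freq: {1: 2, 19: 1, 5: 1, 14: 1, 20: 1, 8: 1, 10: 1}
Mode: [1]

Mean=39/4, Median=9, Mode=1


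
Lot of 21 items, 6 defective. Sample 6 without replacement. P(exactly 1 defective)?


Hypergeometric: C(6,1)×C(15,5)/C(21,6)
= 6×3003/54264 = 429/1292

P(X=1) = 429/1292 ≈ 33.20%


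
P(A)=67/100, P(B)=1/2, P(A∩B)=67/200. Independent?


P(A)×P(B) = 67/200
P(A∩B) = 67/200
Equal ✓ → Independent

Yes, independent


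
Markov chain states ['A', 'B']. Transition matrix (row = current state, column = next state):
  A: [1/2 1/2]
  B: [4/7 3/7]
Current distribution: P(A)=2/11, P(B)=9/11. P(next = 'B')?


P(next=B) = Σᵢ P(now=i)×P(i→B)
= 2/11×1/2 + 9/11×3/7
= 1/11 + 27/77 = 34/77

P = 34/77 ≈ 0.4416


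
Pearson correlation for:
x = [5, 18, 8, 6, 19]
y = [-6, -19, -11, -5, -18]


n=5, Σx=56, Σy=-59, Σxy=-832, Σx²=810, Σy²=867
r = (5×(-832) - 56×(-59))/√((5×810 - 56²)(5×867 - (-59)²))
= -856/√(914×854) = -856/√780556 ≈ -856/883.4908 ≈ -0.9689

r ≈ -0.9689


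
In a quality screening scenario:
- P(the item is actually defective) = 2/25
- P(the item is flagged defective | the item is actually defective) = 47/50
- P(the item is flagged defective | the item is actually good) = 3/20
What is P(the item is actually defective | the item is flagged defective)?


Using Bayes' theorem:
P(A|B) = P(B|A)·P(A) / P(B)

P(the item is flagged defective) = 47/50 × 2/25 + 3/20 × 23/25
= 47/625 + 69/500 = 533/2500

P(the item is actually defective|the item is flagged defective) = (47/625) / (533/2500) = 188/533

P(the item is actually defective|the item is flagged defective) = 188/533 ≈ 35.27%


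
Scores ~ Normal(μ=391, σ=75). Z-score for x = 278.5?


z = (x - μ)/σ = (278.5 - 391)/75 = -1.5

z = -1.5


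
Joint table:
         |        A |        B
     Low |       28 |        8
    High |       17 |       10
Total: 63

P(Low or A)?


P(Low∨A) = P(Low) + P(A) - P(Low∧A)
= (36 + 45 - 28)/63 = 53/63

P = 53/63 ≈ 84.13%


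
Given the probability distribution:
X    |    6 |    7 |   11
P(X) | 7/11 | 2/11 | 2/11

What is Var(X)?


E[X] = 78/11
E[X²] = 592/11
Var(X) = E[X²] - (E[X])² = 592/11 - 6084/121 = 428/121

Var(X) = 428/121 ≈ 3.5372


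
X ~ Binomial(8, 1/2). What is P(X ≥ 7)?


P(X ≥ 7) = Σ P(X=i) for i=7..8
P(X=7) = 1/32
P(X=8) = 1/256
Sum = 9/256

P(X ≥ 7) = 9/256 ≈ 3.52%


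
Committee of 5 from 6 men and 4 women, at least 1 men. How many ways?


Count by #men:
  1M,4W: C(6,1)×C(4,4)=6
  2M,3W: C(6,2)×C(4,3)=60
  3M,2W: C(6,3)×C(4,2)=120
  4M,1W: C(6,4)×C(4,1)=60
  5M,0W: C(6,5)×C(4,0)=6
Total = 252

252


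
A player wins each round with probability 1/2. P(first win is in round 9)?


Geometric: P(X=9) = (1-p)^(k-1)×p = (1/2)^8×1/2 = 1/512

P(X=9) = 1/512 ≈ 0.20%


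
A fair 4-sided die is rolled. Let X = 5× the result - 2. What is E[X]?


E[die] = (1+4)/2 = 5/2
E[X] = 5×5/2 - 2 = 21/2

E[X] = 21/2


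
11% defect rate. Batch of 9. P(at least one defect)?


P(all good) = (89/100)^9 = 350356403707485209/1000000000000000000
P(≥1 defect) = 649643596292514791/1000000000000000000

P = 649643596292514791/1000000000000000000 ≈ 64.96%


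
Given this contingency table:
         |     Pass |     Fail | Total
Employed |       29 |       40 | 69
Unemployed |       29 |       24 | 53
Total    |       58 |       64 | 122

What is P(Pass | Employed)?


P(Pass | Employed) = 29/(29+40) = 29/69

P(Pass|Employed) = 29/69 ≈ 42.03%


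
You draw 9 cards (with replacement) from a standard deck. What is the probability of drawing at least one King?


P(not a King) = 48/52 = 12/13
P(none in 9 draws) = (12/13)^9 = 5159780352/10604499373
P(≥1 King) = 1 - 5159780352/10604499373 = 5444719021/10604499373

P = 5444719021/10604499373 ≈ 51.34%


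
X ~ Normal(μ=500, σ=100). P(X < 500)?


z = (500-500)/100 = 0.0
P(Z < 0.0) = 0.5000

P(X < 500) ≈ 0.5000


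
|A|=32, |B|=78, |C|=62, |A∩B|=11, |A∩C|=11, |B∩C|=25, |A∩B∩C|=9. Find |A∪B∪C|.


|A∪B∪C| = 32+78+62-11-11-25+9 = 134

|A∪B∪C| = 134


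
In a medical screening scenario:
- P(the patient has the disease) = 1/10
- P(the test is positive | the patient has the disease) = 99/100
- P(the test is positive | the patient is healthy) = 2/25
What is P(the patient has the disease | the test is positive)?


Using Bayes' theorem:
P(A|B) = P(B|A)·P(A) / P(B)

P(the test is positive) = 99/100 × 1/10 + 2/25 × 9/10
= 99/1000 + 9/125 = 171/1000

P(the patient has the disease|the test is positive) = (99/1000) / (171/1000) = 11/19

P(the patient has the disease|the test is positive) = 11/19 ≈ 57.89%


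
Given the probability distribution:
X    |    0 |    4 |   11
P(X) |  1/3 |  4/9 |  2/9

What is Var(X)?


E[X] = 38/9
E[X²] = 34
Var(X) = E[X²] - (E[X])² = 34 - 1444/81 = 1310/81

Var(X) = 1310/81 ≈ 16.1728


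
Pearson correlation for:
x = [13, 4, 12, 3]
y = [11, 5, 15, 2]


n=4, Σx=32, Σy=33, Σxy=349, Σx²=338, Σy²=375
r = (4×349 - 32×33)/√((4×338 - 32²)(4×375 - 33²))
= 340/√(328×411) = 340/√134808 ≈ 340/367.1621 ≈ 0.9260

r ≈ 0.9260


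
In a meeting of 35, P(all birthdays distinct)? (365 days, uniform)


P(all different) = Π(365-i)/365 for i=0..34
= (365/365)×(364/365)×...×(331/365)
= 0.185617

P ≈ 0.1856 ≈ 18.56%


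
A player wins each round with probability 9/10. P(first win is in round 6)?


Geometric: P(X=6) = (1-p)^(k-1)×p = (1/10)^5×9/10 = 9/1000000

P(X=6) = 9/1000000 ≈ 0.00%


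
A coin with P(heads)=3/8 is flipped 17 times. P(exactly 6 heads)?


Binomial: P(X=6) = C(17,6)×p^6×(1-p)^11
= 12376 × 729/262144 × 48828125/8589934592 = 55066552734375/281474976710656

P(X=6) = 55066552734375/281474976710656 ≈ 19.56%


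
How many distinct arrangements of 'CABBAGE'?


Letters: 7, freq: {'C': 1, 'A': 2, 'B': 2, 'G': 1, 'E': 1}
7!/(1!×2!×2!×1!×1!) = 5040/4 = 1260

1260


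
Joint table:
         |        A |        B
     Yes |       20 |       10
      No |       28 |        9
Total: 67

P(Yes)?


P(Yes) = (20+10)/67 = 30/67

P(Yes) = 30/67 ≈ 44.78%


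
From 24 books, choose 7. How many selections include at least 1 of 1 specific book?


Complement: C(24,7) - C(23,7) = 346104 - 245157 = 100947

100947


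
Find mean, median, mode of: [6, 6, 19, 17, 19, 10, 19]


Sorted: [6, 6, 10, 17, 19, 19, 19]
Mean = 96/7
Median = 17
Freq: {6: 2, 19: 3, 17: 1, 10: 1}
Mode: [19]

Mean=96/7, Median=17, Mode=19


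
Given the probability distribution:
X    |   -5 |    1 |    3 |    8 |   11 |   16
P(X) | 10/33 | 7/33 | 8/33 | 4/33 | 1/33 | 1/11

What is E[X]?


E[X] = Σ x·P(X=x)
= (-5)×(10/33) + (1)×(7/33) + (3)×(8/33) + (8)×(4/33) + (11)×(1/33) + (16)×(1/11)
= 24/11

E[X] = 24/11


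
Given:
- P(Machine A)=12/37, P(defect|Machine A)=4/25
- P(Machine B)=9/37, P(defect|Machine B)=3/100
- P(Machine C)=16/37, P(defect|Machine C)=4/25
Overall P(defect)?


P(B) = Σ P(B|Aᵢ)×P(Aᵢ)
  4/25×12/37 = 48/925
  3/100×9/37 = 27/3700
  4/25×16/37 = 64/925
Sum = 19/148

P(defect) = 19/148 ≈ 12.84%


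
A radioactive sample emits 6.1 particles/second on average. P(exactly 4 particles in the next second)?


Poisson(λ=6.1): P(X=4) = e^(-λ)×λ^k/k!
= e^(-6.1) × 6.1^4 / 4!
≈ 0.002242867719 × 1384.5841 / 24 ≈ 0.129393

P(X=4) ≈ 0.129393 ≈ 12.94%


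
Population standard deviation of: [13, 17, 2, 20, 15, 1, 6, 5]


Mean = 79/8
  (13-79/8)²=625/64
  (17-79/8)²=3249/64
  (2-79/8)²=3969/64
  (20-79/8)²=6561/64
  (15-79/8)²=1681/64
  (1-79/8)²=5041/64
  (6-79/8)²=961/64
  (5-79/8)²=1521/64
Σ(x-μ)² = 2951/8
σ² = (2951/8)/8 = 2951/64

σ = √(2951/64) ≈ 6.7904


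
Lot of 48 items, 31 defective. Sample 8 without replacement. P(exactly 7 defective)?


Hypergeometric: C(31,7)×C(17,1)/C(48,8)
= 2629575×17/377348994 = 4966975/41927666

P(X=7) = 4966975/41927666 ≈ 11.85%


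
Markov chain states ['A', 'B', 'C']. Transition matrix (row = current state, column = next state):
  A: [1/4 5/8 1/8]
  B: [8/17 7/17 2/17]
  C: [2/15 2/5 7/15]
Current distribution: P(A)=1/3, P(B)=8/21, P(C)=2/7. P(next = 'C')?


P(next=C) = Σᵢ P(now=i)×P(i→C)
= 1/3×1/8 + 8/21×2/17 + 2/7×7/15
= 1/24 + 16/357 + 2/15 = 3139/14280

P = 3139/14280 ≈ 0.2198


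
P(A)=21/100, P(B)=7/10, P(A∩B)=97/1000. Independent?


P(A)×P(B) = 147/1000
P(A∩B) = 97/1000
Not equal → NOT independent

No, not independent


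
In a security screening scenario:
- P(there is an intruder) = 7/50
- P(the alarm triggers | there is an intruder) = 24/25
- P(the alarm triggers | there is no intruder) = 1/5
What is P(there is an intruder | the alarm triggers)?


Using Bayes' theorem:
P(A|B) = P(B|A)·P(A) / P(B)

P(the alarm triggers) = 24/25 × 7/50 + 1/5 × 43/50
= 84/625 + 43/250 = 383/1250

P(there is an intruder|the alarm triggers) = (84/625) / (383/1250) = 168/383

P(there is an intruder|the alarm triggers) = 168/383 ≈ 43.86%


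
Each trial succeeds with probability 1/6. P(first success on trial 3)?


Geometric: P(X=3) = (1-p)^(k-1)×p = (5/6)^2×1/6 = 25/216

P(X=3) = 25/216 ≈ 11.57%


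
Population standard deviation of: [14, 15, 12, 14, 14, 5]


Mean = 74/6 = 37/3
  (14-37/3)²=25/9
  (15-37/3)²=64/9
  (12-37/3)²=1/9
  (14-37/3)²=25/9
  (14-37/3)²=25/9
  (5-37/3)²=484/9
Σ(x-μ)² = 208/3
σ² = (208/3)/6 = 104/9

σ = √(104/9) ≈ 3.3993


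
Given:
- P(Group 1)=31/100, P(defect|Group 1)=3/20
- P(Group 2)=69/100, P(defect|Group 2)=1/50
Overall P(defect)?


P(B) = Σ P(B|Aᵢ)×P(Aᵢ)
  3/20×31/100 = 93/2000
  1/50×69/100 = 69/5000
Sum = 603/10000

P(defect) = 603/10000 ≈ 6.03%


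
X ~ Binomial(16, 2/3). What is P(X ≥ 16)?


P(X ≥ 16) = Σ P(X=i) for i=16..16
P(X=16) = 65536/43046721
Sum = 65536/43046721

P(X ≥ 16) = 65536/43046721 ≈ 0.15%


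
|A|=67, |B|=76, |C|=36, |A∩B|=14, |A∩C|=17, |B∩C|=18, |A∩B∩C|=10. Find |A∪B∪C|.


|A∪B∪C| = 67+76+36-14-17-18+10 = 140

|A∪B∪C| = 140


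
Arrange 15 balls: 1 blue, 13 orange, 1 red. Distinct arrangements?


15!/(1!×13!×1!) = 210

210


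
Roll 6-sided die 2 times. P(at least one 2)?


P(no 2)^2 = (5/6)^2 = 25/36
P(≥1) = 1 - 25/36 = 11/36

P = 11/36 ≈ 30.56%


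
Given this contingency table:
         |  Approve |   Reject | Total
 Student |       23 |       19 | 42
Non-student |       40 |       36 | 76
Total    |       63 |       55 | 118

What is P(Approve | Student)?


P(Approve | Student) = 23/(23+19) = 23/42

P(Approve|Student) = 23/42 ≈ 54.76%


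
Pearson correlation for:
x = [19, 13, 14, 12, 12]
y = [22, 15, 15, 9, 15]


n=5, Σx=70, Σy=76, Σxy=1111, Σx²=1014, Σy²=1240
r = (5×1111 - 70×76)/√((5×1014 - 70²)(5×1240 - 76²))
= 235/√(170×424) = 235/√72080 ≈ 235/268.4772 ≈ 0.8753

r ≈ 0.8753


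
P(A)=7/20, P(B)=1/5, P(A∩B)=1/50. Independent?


P(A)×P(B) = 7/100
P(A∩B) = 1/50
Not equal → NOT independent

No, not independent


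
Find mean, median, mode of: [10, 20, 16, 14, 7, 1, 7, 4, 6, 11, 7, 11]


Sorted: [1, 4, 6, 7, 7, 7, 10, 11, 11, 14, 16, 20]
Mean = 114/12 = 19/2
Median = 17/2
Freq: {10: 1, 20: 1, 16: 1, 14: 1, 7: 3, 1: 1, 4: 1, 6: 1, 11: 2}
Mode: [7]

Mean=19/2, Median=17/2, Mode=7


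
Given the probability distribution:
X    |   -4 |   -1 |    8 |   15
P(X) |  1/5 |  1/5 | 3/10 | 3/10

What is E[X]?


E[X] = Σ x·P(X=x)
= (-4)×(1/5) + (-1)×(1/5) + (8)×(3/10) + (15)×(3/10)
= 59/10

E[X] = 59/10


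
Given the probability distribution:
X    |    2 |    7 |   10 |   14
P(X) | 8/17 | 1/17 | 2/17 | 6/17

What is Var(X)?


E[X] = 127/17
E[X²] = 1457/17
Var(X) = E[X²] - (E[X])² = 1457/17 - 16129/289 = 8640/289

Var(X) = 8640/289 ≈ 29.8962


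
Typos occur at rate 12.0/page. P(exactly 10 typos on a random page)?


Poisson(λ=12.0): P(X=10) = e^(-λ)×λ^k/k!
= e^(-12.0) × 12.0^10 / 10!
≈ 6.144212353e-06 × 61917364224 / 3628800 ≈ 0.104837

P(X=10) ≈ 0.104837 ≈ 10.48%


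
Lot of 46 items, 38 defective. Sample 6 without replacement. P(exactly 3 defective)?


Hypergeometric: C(38,3)×C(8,3)/C(46,6)
= 8436×56/9366819 = 22496/446039

P(X=3) = 22496/446039 ≈ 5.04%


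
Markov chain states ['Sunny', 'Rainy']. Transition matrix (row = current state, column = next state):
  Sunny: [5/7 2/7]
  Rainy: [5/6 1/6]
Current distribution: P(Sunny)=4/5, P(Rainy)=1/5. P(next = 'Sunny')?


P(next=Sunny) = Σᵢ P(now=i)×P(i→Sunny)
= 4/5×5/7 + 1/5×5/6
= 4/7 + 1/6 = 31/42

P = 31/42 ≈ 0.7381


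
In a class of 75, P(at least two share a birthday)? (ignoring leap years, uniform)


P(all different) = Π(365-i)/365 for i=0..74
= 0.000280
P(match) = 1 - 0.000280 = 0.999720

P ≈ 0.9997 ≈ 99.97%


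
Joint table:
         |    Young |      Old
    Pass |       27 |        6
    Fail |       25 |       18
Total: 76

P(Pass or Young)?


P(Pass∨Young) = P(Pass) + P(Young) - P(Pass∧Young)
= (33 + 52 - 27)/76 = 58/76 = 29/38

P = 29/38 ≈ 76.32%


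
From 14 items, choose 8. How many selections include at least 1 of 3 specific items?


Complement: C(14,8) - C(11,8) = 3003 - 165 = 2838

2838


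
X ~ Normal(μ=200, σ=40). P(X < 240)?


z = (240-200)/40 = 1.0
P(Z < 1.0) = 0.8413

P(X < 240) ≈ 0.8413


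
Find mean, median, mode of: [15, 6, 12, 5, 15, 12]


Sorted: [5, 6, 12, 12, 15, 15]
Mean = 65/6
Median = 12
Freq: {15: 2, 6: 1, 12: 2, 5: 1}
Mode: [12, 15]

Mean=65/6, Median=12, Mode=[12, 15]


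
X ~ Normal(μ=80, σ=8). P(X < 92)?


z = (92-80)/8 = 1.5
P(Z < 1.5) = 0.9332

P(X < 92) ≈ 0.9332


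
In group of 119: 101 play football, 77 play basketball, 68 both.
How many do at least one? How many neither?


|A∪B| = 101+77-68 = 110
Neither = 119-110 = 9

At least one: 110; Neither: 9


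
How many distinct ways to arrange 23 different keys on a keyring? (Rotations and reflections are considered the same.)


Free circular arrangements: rotations and reflections both identified.
(n-1)!/2 = 22!/2 = 1124000727777607680000/2 = 562000363888803840000

562000363888803840000


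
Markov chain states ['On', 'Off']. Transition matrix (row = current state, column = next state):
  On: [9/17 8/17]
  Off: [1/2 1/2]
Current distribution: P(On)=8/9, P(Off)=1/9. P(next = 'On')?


P(next=On) = Σᵢ P(now=i)×P(i→On)
= 8/9×9/17 + 1/9×1/2
= 8/17 + 1/18 = 161/306

P = 161/306 ≈ 0.5261


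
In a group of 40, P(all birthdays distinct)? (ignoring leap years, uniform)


P(all different) = Π(365-i)/365 for i=0..39
= (365/365)×(364/365)×...×(326/365)
= 0.108768

P ≈ 0.1088 ≈ 10.88%


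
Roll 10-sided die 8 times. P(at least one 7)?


P(no 7)^8 = (9/10)^8 = 43046721/100000000
P(≥1) = 1 - 43046721/100000000 = 56953279/100000000

P = 56953279/100000000 ≈ 56.95%


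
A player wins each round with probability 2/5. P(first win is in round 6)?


Geometric: P(X=6) = (1-p)^(k-1)×p = (3/5)^5×2/5 = 486/15625

P(X=6) = 486/15625 ≈ 3.11%


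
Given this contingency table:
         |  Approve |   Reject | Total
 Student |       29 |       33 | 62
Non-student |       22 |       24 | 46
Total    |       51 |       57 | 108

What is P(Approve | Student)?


P(Approve | Student) = 29/(29+33) = 29/62

P(Approve|Student) = 29/62 ≈ 46.77%


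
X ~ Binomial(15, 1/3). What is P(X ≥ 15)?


P(X ≥ 15) = Σ P(X=i) for i=15..15
P(X=15) = 1/14348907
Sum = 1/14348907

P(X ≥ 15) = 1/14348907 ≈ 0.00%


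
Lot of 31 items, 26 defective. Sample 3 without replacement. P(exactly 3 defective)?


Hypergeometric: C(26,3)×C(5,0)/C(31,3)
= 2600×1/4495 = 520/899

P(X=3) = 520/899 ≈ 57.84%


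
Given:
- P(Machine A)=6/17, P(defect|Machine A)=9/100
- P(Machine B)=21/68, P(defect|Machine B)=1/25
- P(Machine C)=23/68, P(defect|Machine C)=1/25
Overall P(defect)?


P(B) = Σ P(B|Aᵢ)×P(Aᵢ)
  9/100×6/17 = 27/850
  1/25×21/68 = 21/1700
  1/25×23/68 = 23/1700
Sum = 49/850

P(defect) = 49/850 ≈ 5.76%


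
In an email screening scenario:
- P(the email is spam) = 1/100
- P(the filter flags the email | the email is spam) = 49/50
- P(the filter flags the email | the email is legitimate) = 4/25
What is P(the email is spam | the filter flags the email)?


Using Bayes' theorem:
P(A|B) = P(B|A)·P(A) / P(B)

P(the filter flags the email) = 49/50 × 1/100 + 4/25 × 99/100
= 49/5000 + 99/625 = 841/5000

P(the email is spam|the filter flags the email) = (49/5000) / (841/5000) = 49/841

P(the email is spam|the filter flags the email) = 49/841 ≈ 5.83%


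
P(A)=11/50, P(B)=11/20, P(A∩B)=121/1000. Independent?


P(A)×P(B) = 121/1000
P(A∩B) = 121/1000
Equal ✓ → Independent

Yes, independent


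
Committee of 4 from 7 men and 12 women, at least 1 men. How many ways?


Count by #men:
  1M,3W: C(7,1)×C(12,3)=1540
  2M,2W: C(7,2)×C(12,2)=1386
  3M,1W: C(7,3)×C(12,1)=420
  4M,0W: C(7,4)×C(12,0)=35
Total = 3381

3381


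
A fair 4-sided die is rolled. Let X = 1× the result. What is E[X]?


E[die] = (1+4)/2 = 5/2
E[X] = 1 × 5/2 = 5/2

E[X] = 5/2


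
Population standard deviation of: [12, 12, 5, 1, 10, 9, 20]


Mean = 69/7
  (12-69/7)²=225/49
  (12-69/7)²=225/49
  (5-69/7)²=1156/49
  (1-69/7)²=3844/49
  (10-69/7)²=1/49
  (9-69/7)²=36/49
  (20-69/7)²=5041/49
Σ(x-μ)² = 1504/7
σ² = (1504/7)/7 = 1504/49

σ = √(1504/49) ≈ 5.5402


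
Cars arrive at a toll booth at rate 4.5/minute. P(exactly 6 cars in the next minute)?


Poisson(λ=4.5): P(X=6) = e^(-λ)×λ^k/k!
= e^(-4.5) × 4.5^6 / 6!
≈ 0.01110899654 × 8303.765625 / 720 ≈ 0.128120

P(X=6) ≈ 0.128120 ≈ 12.81%


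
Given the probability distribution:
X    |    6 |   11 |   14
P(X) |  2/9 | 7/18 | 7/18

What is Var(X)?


E[X] = 199/18
E[X²] = 2363/18
Var(X) = E[X²] - (E[X])² = 2363/18 - 39601/324 = 2933/324

Var(X) = 2933/324 ≈ 9.0525


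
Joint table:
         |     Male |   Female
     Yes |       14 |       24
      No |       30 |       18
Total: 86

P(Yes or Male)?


P(Yes∨Male) = P(Yes) + P(Male) - P(Yes∧Male)
= (38 + 44 - 14)/86 = 68/86 = 34/43

P = 34/43 ≈ 79.07%


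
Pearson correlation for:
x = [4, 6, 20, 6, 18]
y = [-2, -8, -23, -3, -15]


n=5, Σx=54, Σy=-51, Σxy=-804, Σx²=812, Σy²=831
r = (5×(-804) - 54×(-51))/√((5×812 - 54²)(5×831 - (-51)²))
= -1266/√(1144×1554) = -1266/√1777776 ≈ -1266/1333.3327 ≈ -0.9495

r ≈ -0.9495


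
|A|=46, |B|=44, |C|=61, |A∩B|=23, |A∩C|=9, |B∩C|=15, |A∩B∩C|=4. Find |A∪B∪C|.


|A∪B∪C| = 46+44+61-23-9-15+4 = 108

|A∪B∪C| = 108


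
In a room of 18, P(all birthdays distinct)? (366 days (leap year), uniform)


P(all different) = Π(366-i)/366 for i=0..17
= (366/366)×(365/366)×...×(349/366)
= 0.653862

P ≈ 0.6539 ≈ 65.39%


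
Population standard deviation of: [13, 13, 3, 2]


Mean = 31/4
  (13-31/4)²=441/16
  (13-31/4)²=441/16
  (3-31/4)²=361/16
  (2-31/4)²=529/16
Σ(x-μ)² = 443/4
σ² = (443/4)/4 = 443/16

σ = √(443/16) ≈ 5.2619


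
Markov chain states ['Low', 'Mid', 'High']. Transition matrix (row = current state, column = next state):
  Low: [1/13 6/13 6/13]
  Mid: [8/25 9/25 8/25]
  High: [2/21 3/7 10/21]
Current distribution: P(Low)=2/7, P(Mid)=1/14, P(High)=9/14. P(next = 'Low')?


P(next=Low) = Σᵢ P(now=i)×P(i→Low)
= 2/7×1/13 + 1/14×8/25 + 9/14×2/21
= 2/91 + 4/175 + 3/49 = 1689/15925

P = 1689/15925 ≈ 0.1061


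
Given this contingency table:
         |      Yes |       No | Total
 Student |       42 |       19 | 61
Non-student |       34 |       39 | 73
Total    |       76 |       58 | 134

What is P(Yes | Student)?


P(Yes | Student) = 42/(42+19) = 42/61

P(Yes|Student) = 42/61 ≈ 68.85%


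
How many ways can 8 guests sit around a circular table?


Circular arrangements of 8 distinct objects: fix one position to break rotational symmetry.
(n-1)! = 7! = 5040

5040


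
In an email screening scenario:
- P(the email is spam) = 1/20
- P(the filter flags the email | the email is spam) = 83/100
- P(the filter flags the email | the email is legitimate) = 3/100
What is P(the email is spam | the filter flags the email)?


Using Bayes' theorem:
P(A|B) = P(B|A)·P(A) / P(B)

P(the filter flags the email) = 83/100 × 1/20 + 3/100 × 19/20
= 83/2000 + 57/2000 = 7/100

P(the email is spam|the filter flags the email) = (83/2000) / (7/100) = 83/140

P(the email is spam|the filter flags the email) = 83/140 ≈ 59.29%


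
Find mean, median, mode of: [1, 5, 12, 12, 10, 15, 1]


Sorted: [1, 1, 5, 10, 12, 12, 15]
Mean = 56/7 = 8
Median = 10
Freq: {1: 2, 5: 1, 12: 2, 10: 1, 15: 1}
Mode: [1, 12]

Mean=8, Median=10, Mode=[1, 12]


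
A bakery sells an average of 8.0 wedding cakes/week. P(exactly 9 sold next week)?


Poisson(λ=8.0): P(X=9) = e^(-λ)×λ^k/k!
= e^(-8.0) × 8.0^9 / 9!
≈ 0.0003354626279 × 134217728 / 362880 ≈ 0.124077

P(X=9) ≈ 0.124077 ≈ 12.41%


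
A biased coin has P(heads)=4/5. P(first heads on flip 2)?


Geometric: P(X=2) = (1-p)^(k-1)×p = (1/5)^1×4/5 = 4/25

P(X=2) = 4/25 ≈ 16.00%


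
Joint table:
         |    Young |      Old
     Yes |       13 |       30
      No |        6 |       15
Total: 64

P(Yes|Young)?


P(Yes|Young) = 13/(13+6) = 13/19

P = 13/19 ≈ 68.42%


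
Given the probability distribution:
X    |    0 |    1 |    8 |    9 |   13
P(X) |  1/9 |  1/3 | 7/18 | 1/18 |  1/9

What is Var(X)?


E[X] = 97/18
E[X²] = 97/2
Var(X) = E[X²] - (E[X])² = 97/2 - 9409/324 = 6305/324

Var(X) = 6305/324 ≈ 19.4599


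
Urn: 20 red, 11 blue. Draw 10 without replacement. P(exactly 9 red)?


Hypergeometric: C(20,9)×C(11,1)/C(31,10)
= 167960×11/44352165 = 2584/62031

P(X=9) = 2584/62031 ≈ 4.17%


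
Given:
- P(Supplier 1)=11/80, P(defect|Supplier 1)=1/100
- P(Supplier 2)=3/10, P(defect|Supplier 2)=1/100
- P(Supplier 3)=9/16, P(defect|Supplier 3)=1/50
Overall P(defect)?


P(B) = Σ P(B|Aᵢ)×P(Aᵢ)
  1/100×11/80 = 11/8000
  1/100×3/10 = 3/1000
  1/50×9/16 = 9/800
Sum = 1/64

P(defect) = 1/64 ≈ 1.56%


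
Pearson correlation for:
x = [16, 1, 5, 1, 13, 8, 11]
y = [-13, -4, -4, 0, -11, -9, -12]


n=7, Σx=55, Σy=-53, Σxy=-579, Σx²=637, Σy²=547
r = (7×(-579) - 55×(-53))/√((7×637 - 55²)(7×547 - (-53)²))
= -1138/√(1434×1020) = -1138/√1462680 ≈ -1138/1209.4131 ≈ -0.9410

r ≈ -0.9410


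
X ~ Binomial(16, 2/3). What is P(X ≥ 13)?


P(X ≥ 13) = Σ P(X=i) for i=13..16
P(X=13) = 4587520/43046721
P(X=14) = 655360/14348907
P(X=15) = 524288/43046721
P(X=16) = 65536/43046721
Sum = 7143424/43046721

P(X ≥ 13) = 7143424/43046721 ≈ 16.59%


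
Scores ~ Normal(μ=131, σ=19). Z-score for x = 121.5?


z = (x - μ)/σ = (121.5 - 131)/19 = -0.5

z = -0.5


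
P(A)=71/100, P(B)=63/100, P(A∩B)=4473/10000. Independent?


P(A)×P(B) = 4473/10000
P(A∩B) = 4473/10000
Equal ✓ → Independent

Yes, independent


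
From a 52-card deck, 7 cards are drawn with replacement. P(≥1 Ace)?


P(not a Ace) = 48/52 = 12/13
P(none in 7 draws) = (12/13)^7 = 35831808/62748517
P(≥1 Ace) = 1 - 35831808/62748517 = 26916709/62748517

P = 26916709/62748517 ≈ 42.90%


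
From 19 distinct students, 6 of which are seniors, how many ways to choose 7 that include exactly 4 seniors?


Choose 4 of the 6 seniors and 3 of the other 13 students:
C(6,4)×C(13,3) = 15×286 = 4290

4290


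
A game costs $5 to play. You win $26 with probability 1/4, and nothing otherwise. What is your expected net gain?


E[gain] = (26-5)×1/4 + (-5)×3/4
= 21/4 - 15/4 = 3/2

Expected net gain = $3/2 ≈ $1.50


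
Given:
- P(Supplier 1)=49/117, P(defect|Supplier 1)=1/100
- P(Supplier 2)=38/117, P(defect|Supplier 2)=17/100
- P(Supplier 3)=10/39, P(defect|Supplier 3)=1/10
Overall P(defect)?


P(B) = Σ P(B|Aᵢ)×P(Aᵢ)
  1/100×49/117 = 49/11700
  17/100×38/117 = 323/5850
  1/10×10/39 = 1/39
Sum = 199/2340

P(defect) = 199/2340 ≈ 8.50%


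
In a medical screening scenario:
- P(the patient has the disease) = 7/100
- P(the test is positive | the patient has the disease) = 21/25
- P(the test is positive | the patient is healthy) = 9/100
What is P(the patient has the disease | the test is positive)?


Using Bayes' theorem:
P(A|B) = P(B|A)·P(A) / P(B)

P(the test is positive) = 21/25 × 7/100 + 9/100 × 93/100
= 147/2500 + 837/10000 = 57/400

P(the patient has the disease|the test is positive) = (147/2500) / (57/400) = 196/475

P(the patient has the disease|the test is positive) = 196/475 ≈ 41.26%


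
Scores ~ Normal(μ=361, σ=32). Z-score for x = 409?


z = (x - μ)/σ = (409 - 361)/32 = 1.5

z = 1.5


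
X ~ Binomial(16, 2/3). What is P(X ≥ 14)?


P(X ≥ 14) = Σ P(X=i) for i=14..16
P(X=14) = 655360/14348907
P(X=15) = 524288/43046721
P(X=16) = 65536/43046721
Sum = 851968/14348907

P(X ≥ 14) = 851968/14348907 ≈ 5.94%


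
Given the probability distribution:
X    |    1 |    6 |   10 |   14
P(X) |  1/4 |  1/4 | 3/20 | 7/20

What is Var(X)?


E[X] = 163/20
E[X²] = 1857/20
Var(X) = E[X²] - (E[X])² = 1857/20 - 26569/400 = 10571/400

Var(X) = 10571/400 ≈ 26.4275


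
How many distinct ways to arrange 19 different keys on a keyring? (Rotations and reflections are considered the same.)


Free circular arrangements: rotations and reflections both identified.
(n-1)!/2 = 18!/2 = 6402373705728000/2 = 3201186852864000

3201186852864000


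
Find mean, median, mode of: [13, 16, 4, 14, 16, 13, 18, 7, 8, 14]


Sorted: [4, 7, 8, 13, 13, 14, 14, 16, 16, 18]
Mean = 123/10
Median = 27/2
Freq: {13: 2, 16: 2, 4: 1, 14: 2, 18: 1, 7: 1, 8: 1}
Mode: [13, 14, 16]

Mean=123/10, Median=27/2, Mode=[13, 14, 16]


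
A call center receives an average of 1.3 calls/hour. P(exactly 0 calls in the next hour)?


Poisson(λ=1.3): P(X=0) = e^(-λ)×λ^k/k!
= e^(-1.3) × 1.3^0 / 0!
≈ 0.272531793 × 1 / 1 ≈ 0.272532

P(X=0) ≈ 0.272532 ≈ 27.25%


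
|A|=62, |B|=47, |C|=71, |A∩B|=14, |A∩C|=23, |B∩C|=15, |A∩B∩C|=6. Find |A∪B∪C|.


|A∪B∪C| = 62+47+71-14-23-15+6 = 134

|A∪B∪C| = 134


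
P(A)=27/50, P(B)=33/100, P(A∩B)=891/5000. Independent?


P(A)×P(B) = 891/5000
P(A∩B) = 891/5000
Equal ✓ → Independent

Yes, independent


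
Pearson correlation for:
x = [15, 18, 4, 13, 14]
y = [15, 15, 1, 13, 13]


n=5, Σx=64, Σy=57, Σxy=850, Σx²=930, Σy²=789
r = (5×850 - 64×57)/√((5×930 - 64²)(5×789 - 57²))
= 602/√(554×696) = 602/√385584 ≈ 602/620.9541 ≈ 0.9695

r ≈ 0.9695


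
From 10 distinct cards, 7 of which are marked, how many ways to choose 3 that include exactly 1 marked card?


Choose 1 of the 7 marked cards and 2 of the other 3 cards:
C(7,1)×C(3,2) = 7×3 = 21

21


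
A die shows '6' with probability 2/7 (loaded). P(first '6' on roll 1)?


Geometric: P(X=1) = (1-p)^(k-1)×p = (5/7)^0×2/7 = 2/7

P(X=1) = 2/7 ≈ 28.57%


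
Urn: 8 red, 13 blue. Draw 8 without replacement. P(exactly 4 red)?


Hypergeometric: C(8,4)×C(13,4)/C(21,8)
= 70×715/203490 = 715/2907

P(X=4) = 715/2907 ≈ 24.60%


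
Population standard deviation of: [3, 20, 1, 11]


Mean = 35/4
  (3-35/4)²=529/16
  (20-35/4)²=2025/16
  (1-35/4)²=961/16
  (11-35/4)²=81/16
Σ(x-μ)² = 899/4
σ² = (899/4)/4 = 899/16

σ = √(899/16) ≈ 7.4958


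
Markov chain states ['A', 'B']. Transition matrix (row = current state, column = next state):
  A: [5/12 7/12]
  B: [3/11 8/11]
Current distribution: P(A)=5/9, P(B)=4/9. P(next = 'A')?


P(next=A) = Σᵢ P(now=i)×P(i→A)
= 5/9×5/12 + 4/9×3/11
= 25/108 + 4/33 = 419/1188

P = 419/1188 ≈ 0.3527


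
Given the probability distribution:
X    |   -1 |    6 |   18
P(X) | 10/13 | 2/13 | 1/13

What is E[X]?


E[X] = Σ x·P(X=x)
= (-1)×(10/13) + (6)×(2/13) + (18)×(1/13)
= 20/13

E[X] = 20/13


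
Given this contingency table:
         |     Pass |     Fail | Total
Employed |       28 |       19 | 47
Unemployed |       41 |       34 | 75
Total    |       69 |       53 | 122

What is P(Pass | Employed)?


P(Pass | Employed) = 28/(28+19) = 28/47

P(Pass|Employed) = 28/47 ≈ 59.57%


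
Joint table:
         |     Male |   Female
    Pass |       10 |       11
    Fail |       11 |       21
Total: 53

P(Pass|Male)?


P(Pass|Male) = 10/(10+11) = 10/21

P = 10/21 ≈ 47.62%


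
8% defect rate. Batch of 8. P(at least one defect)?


P(all good) = (23/25)^8 = 78310985281/152587890625
P(≥1 defect) = 74276905344/152587890625

P = 74276905344/152587890625 ≈ 48.68%


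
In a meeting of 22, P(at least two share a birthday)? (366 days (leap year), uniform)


P(all different) = Π(366-i)/366 for i=0..21
= 0.525249
P(match) = 1 - 0.525249 = 0.474751

P ≈ 0.4748 ≈ 47.48%


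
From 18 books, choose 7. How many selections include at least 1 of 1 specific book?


Complement: C(18,7) - C(17,7) = 31824 - 19448 = 12376

12376


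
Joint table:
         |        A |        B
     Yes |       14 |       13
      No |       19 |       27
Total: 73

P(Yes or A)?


P(Yes∨A) = P(Yes) + P(A) - P(Yes∧A)
= (27 + 33 - 14)/73 = 46/73

P = 46/73 ≈ 63.01%
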